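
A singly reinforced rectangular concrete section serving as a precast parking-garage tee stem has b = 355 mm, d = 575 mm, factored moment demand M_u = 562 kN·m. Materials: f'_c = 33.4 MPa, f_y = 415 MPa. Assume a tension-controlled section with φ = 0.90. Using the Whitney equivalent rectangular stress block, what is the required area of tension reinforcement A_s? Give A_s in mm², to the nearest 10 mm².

M_n = M_u/φ = 562/0.90 = 624.444 kN·m.
With M_n = 0.85 f'_c a b (d − a/2), solve the quadratic for a:
a = d − √(d² − 2M_n/(0.85 f'_c b)) = 575 − √(575² − 2 × 624.444×10⁶/(0.85 × 33.4 × 355)) = 120.35 mm.
A_s = 0.85 f'_c a b / f_y = 0.85 × 33.4 × 120.35 × 355 / 415 = 2922.8 mm².

A_s ≈ 2920 mm²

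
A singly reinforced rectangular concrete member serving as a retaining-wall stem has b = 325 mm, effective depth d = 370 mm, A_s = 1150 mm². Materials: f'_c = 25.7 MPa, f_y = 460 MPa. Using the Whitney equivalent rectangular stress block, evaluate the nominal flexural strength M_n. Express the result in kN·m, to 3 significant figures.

M_n ≈ 176 kN·m

T = A_s f_y = 1150 × 460 = 529000 N = 529 kN.
From C = T: a = T/(0.85 f'_c b) = 529000/(0.85 × 25.7 × 325) = 74.51 mm.
M_n = T(d − a/2) = 529 kN × (370 − 37.255) mm = 176.02 kN·m.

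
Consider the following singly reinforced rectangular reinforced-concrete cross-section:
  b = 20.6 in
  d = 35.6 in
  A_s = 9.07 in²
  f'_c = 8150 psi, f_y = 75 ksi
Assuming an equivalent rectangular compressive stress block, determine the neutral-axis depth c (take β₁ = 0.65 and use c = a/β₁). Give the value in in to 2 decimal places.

c ≈ 7.33 in

T = A_s f_y = 9.07 × 75 = 680.25 kips.
a = T/(0.85 f'_c b) = 680.25/(0.85 × 8.15 × 20.6) = 4.7668 in.
With β₁ = 0.65, c = a/β₁ = 4.7668/0.65 = 7.33 in.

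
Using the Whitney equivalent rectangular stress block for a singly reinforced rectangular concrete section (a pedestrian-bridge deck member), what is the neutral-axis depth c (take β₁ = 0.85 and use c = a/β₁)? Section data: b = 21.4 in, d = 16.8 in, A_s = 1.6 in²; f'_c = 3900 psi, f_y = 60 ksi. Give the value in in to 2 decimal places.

c ≈ 1.59 in

T = A_s f_y = 1.6 × 60 = 96 kips.
a = T/(0.85 f'_c b) = 96/(0.85 × 3.9 × 21.4) = 1.3532 in.
With β₁ = 0.85, c = a/β₁ = 1.3532/0.85 = 1.59 in.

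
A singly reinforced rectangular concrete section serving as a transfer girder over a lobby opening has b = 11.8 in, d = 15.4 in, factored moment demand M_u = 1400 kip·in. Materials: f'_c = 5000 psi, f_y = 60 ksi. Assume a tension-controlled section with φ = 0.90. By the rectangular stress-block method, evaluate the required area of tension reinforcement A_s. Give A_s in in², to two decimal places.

A_s ≈ 1.81 in²

M_n = M_u/φ = 1400/0.90 = 1555.56 kip·in.
From M_n = 0.85 f'_c a b (d − a/2):
a = d − √(d² − 2M_n/(0.85 f'_c b)) = 15.4 − √(15.4² − 2 × 1555.56/(0.85 × 5 × 11.8)) = 2.167 in.
A_s = 0.85 f'_c a b / f_y = 0.85 × 5 × 2.167 × 11.8 / 60 = 1.811 in².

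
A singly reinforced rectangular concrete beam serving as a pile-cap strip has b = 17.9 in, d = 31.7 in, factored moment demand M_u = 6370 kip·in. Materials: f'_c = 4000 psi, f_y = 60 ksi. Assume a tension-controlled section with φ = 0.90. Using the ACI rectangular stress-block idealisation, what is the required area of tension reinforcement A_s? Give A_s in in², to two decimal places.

A_s ≈ 3.97 in²

M_n = M_u/φ = 6370/0.90 = 7077.78 kip·in.
From M_n = 0.85 f'_c a b (d − a/2):
a = d − √(d² − 2M_n/(0.85 f'_c b)) = 31.7 − √(31.7² − 2 × 7077.78/(0.85 × 4 × 17.9)) = 3.910 in.
A_s = 0.85 f'_c a b / f_y = 0.85 × 4 × 3.910 × 17.9 / 60 = 3.966 in².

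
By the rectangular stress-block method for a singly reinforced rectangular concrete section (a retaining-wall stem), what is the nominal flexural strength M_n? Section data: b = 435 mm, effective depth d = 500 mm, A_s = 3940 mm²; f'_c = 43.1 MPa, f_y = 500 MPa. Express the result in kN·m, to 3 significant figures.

M_n ≈ 863 kN·m

T = A_s f_y = 3940 × 500 = 1970000 N = 1970 kN.
From C = T: a = T/(0.85 f'_c b) = 1970000/(0.85 × 43.1 × 435) = 123.62 mm.
M_n = T(d − a/2) = 1970 kN × (500 − 61.81) mm = 863.23 kN·m.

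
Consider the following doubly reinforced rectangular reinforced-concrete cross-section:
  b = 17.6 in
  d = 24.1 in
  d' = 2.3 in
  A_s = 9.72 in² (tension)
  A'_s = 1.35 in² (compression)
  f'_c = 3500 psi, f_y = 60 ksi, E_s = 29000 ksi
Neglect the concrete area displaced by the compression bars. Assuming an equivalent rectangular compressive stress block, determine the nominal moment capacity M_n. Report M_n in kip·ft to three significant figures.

Assume both steels yield.
a = (A_s − A'_s) f_y/(0.85 f'_c b) = (9.72 − 1.35) × 60/(0.85 × 3.5 × 17.6) = 9.591 in.
c = a/β₁ = 9.591/0.85 = 11.284 in; ε'_s = 0.003(c − d')/c = 0.0024 ≥ ε_y = 0.0021, so the compression steel yields.
M_n = (A_s − A'_s) f_y (d − a/2) + A'_s f_y (d − d') = 502.2 × (24.1 − 4.7955) + 81 × (24.1 − 2.3) = 9694.7 + 1765.8 = 11460.5 kip·in = 11460.5/12 = 955.04 kip·ft.

M_n ≈ 955 kip·ft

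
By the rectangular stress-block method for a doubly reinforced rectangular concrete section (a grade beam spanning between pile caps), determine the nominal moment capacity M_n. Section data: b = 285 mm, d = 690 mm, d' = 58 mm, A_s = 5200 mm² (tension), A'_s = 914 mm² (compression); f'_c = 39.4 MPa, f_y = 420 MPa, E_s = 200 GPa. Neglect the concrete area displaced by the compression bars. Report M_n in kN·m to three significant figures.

M_n ≈ 1310 kN·m

Assume both tension and compression steel yield.
Net tension couple steel: A_s − A'_s = 4286 mm².
a = (A_s − A'_s) f_y / (0.85 f'_c b) = 1800120/(0.85 × 39.4 × 285) = 188.60 mm.
c = a/β₁ = 188.60/0.769 = 245.25 mm; ε'_s = 0.003(c − d')/c = 0.0023 ≥ f_y/E_s = 0.0021, so compression steel does yield.
M_n = (A_s − A'_s) f_y (d − a/2) + A'_s f_y (d − d') = [1800120 × (690 − 94.3) + 383880 × (690 − 58)] × 10⁻⁶ = 1072.33 + 242.61 = 1314.94 kN·m.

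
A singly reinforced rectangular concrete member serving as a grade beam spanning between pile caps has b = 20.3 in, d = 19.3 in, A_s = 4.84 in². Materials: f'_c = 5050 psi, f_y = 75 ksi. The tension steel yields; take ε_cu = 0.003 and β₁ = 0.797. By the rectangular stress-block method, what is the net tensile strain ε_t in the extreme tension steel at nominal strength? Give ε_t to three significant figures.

a = A_s f_y/(0.85 f'_c b) = 4.166 in.
β₁ = 0.797, so c = a/β₁ = 4.166/0.797 = 5.227 in.
From the linear strain diagram with ε_cu = 0.003: ε_t = 0.003 (d − c)/c = 0.003 × (19.3 − 5.227)/5.227 = 0.00808.
Since ε_t ≥ 0.005, the section is tension-controlled.

ε_t ≈ 0.00808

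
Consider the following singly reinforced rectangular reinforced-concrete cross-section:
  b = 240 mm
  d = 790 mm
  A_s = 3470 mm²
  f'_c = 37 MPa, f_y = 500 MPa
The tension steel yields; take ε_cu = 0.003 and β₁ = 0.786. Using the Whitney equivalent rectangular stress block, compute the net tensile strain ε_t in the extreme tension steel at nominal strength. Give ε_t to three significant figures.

a = A_s f_y/(0.85 f'_c b) = 229.86 mm.
β₁ = 0.786, so c = a/β₁ = 229.86/0.786 = 292.44 mm.
From the linear strain diagram with ε_cu = 0.003: ε_t = 0.003 (d − c)/c = 0.003 × (790 − 292.44)/292.44 = 0.00510.
Since ε_t ≥ 0.005, the section is tension-controlled.

ε_t ≈ 0.00510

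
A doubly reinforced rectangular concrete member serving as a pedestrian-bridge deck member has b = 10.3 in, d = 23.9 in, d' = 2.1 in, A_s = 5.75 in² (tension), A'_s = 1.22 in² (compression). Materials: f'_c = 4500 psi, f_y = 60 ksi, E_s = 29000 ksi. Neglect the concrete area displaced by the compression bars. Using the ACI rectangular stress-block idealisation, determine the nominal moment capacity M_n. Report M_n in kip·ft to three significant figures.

Assume both steels yield.
a = (A_s − A'_s) f_y/(0.85 f'_c b) = (5.75 − 1.22) × 60/(0.85 × 4.5 × 10.3) = 6.899 in.
c = a/β₁ = 6.899/0.825 = 8.362 in; ε'_s = 0.003(c − d')/c = 0.0022 ≥ ε_y = 0.0021, so the compression steel yields.
M_n = (A_s − A'_s) f_y (d − a/2) + A'_s f_y (d − d') = 271.8 × (23.9 − 3.4495) + 73.2 × (23.9 − 2.1) = 5558.4 + 1595.8 = 7154.2 kip·in = 7154.2/12 = 596.18 kip·ft.

M_n ≈ 596 kip·ft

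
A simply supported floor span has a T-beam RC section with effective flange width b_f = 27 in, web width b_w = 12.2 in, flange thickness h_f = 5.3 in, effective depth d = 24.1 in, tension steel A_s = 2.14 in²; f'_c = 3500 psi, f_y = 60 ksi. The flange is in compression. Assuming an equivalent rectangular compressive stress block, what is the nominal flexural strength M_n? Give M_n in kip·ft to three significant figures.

M_n ≈ 249 kip·ft

Tension: T = A_s f_y = 2.14 × 60 = 128.4 kips.
Try a within the flange: a = T/(0.85 f'_c b_f) = 128.4/(0.85 × 3.5 × 27) = 1.599 in.
Since a = 1.599 ≤ h_f = 5.3 in, the stress block lies entirely in the flange; analyse as a rectangular beam of width b_f.
M_n = T(d − a/2) = 128.4 × (24.1 − 0.7995) = 2991.8 kip·in.
M_n = 2991.8/12 = 249.32 kip·ft.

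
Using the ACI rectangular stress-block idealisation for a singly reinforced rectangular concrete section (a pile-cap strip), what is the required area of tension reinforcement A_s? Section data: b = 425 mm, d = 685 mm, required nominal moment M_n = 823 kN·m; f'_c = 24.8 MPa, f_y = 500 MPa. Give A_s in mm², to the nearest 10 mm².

A_s ≈ 2700 mm²

With M_n = 0.85 f'_c a b (d − a/2), solve the quadratic for a:
a = d − √(d² − 2M_n/(0.85 f'_c b)) = 685 − √(685² − 2 × 823×10⁶/(0.85 × 24.8 × 425)) = 150.68 mm.
A_s = 0.85 f'_c a b / f_y = 0.85 × 24.8 × 150.68 × 425 / 500 = 2699.9 mm².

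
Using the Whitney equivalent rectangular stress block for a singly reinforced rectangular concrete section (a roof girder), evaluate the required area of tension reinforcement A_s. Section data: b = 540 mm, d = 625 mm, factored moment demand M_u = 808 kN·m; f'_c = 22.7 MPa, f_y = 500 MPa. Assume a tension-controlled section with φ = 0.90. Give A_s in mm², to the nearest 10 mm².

M_n = M_u/φ = 808/0.90 = 897.778 kN·m.
With M_n = 0.85 f'_c a b (d − a/2), solve the quadratic for a:
a = d − √(d² − 2M_n/(0.85 f'_c b)) = 625 − √(625² − 2 × 897.778×10⁶/(0.85 × 22.7 × 540)) = 157.78 mm.
A_s = 0.85 f'_c a b / f_y = 0.85 × 22.7 × 157.78 × 540 / 500 = 3287.9 mm².

A_s ≈ 3290 mm²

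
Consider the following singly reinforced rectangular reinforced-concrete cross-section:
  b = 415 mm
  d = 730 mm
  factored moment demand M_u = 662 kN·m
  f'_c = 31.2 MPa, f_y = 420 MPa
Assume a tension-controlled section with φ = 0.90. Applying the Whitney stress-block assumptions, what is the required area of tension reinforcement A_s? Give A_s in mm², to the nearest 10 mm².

A_s ≈ 2570 mm²

M_n = M_u/φ = 662/0.90 = 735.556 kN·m.
With M_n = 0.85 f'_c a b (d − a/2), solve the quadratic for a:
a = d − √(d² − 2M_n/(0.85 f'_c b)) = 730 − √(730² − 2 × 735.556×10⁶/(0.85 × 31.2 × 415)) = 98.15 mm.
A_s = 0.85 f'_c a b / f_y = 0.85 × 31.2 × 98.15 × 415 / 420 = 2572.0 mm².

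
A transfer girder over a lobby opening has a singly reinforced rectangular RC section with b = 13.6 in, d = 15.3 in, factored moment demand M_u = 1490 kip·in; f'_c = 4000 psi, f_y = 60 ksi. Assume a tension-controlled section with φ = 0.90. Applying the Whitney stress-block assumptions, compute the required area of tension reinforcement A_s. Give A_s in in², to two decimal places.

A_s ≈ 1.97 in²

M_n = M_u/φ = 1490/0.90 = 1655.56 kip·in.
From M_n = 0.85 f'_c a b (d − a/2):
a = d − √(d² − 2M_n/(0.85 f'_c b)) = 15.3 − √(15.3² − 2 × 1655.56/(0.85 × 4 × 13.6)) = 2.553 in.
A_s = 0.85 f'_c a b / f_y = 0.85 × 4 × 2.553 × 13.6 / 60 = 1.968 in².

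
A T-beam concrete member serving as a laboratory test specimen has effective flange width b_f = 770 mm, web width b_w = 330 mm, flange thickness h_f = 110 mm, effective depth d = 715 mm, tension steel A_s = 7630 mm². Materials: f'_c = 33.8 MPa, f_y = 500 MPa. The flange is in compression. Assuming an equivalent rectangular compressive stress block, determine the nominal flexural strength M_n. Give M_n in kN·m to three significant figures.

Tension: T = A_s f_y = 7630 × 500 = 3815000 N.
Try a within the flange: a = T/(0.85 f'_c b_f) = 3815000/(0.85 × 33.8 × 770) = 172.45 mm.
a = 172.45 > h_f = 110 mm: the block extends into the web. Split into flange-overhang and web parts.
C_f = 0.85 f'_c (b_f − b_w) h_f = 0.85 × 33.8 × (770 − 330) × 110 = 1390532 N.
Remaining web compression depth: a_w = (T − C_f)/(0.85 f'_c b_w) = (3815000 − 1390532)/(0.85 × 33.8 × 330) = 255.72 mm.
M_n = C_f(d − h_f/2) + (T − C_f)(d − a_w/2) = 1390532 × (715 − 55) + 2424468 × (715 − 127.86) = 917.75 + 1423.50 = 2341.25 × 10⁶ N·mm.
M_n = 2341.25 kN·m.

M_n ≈ 2340 kN·m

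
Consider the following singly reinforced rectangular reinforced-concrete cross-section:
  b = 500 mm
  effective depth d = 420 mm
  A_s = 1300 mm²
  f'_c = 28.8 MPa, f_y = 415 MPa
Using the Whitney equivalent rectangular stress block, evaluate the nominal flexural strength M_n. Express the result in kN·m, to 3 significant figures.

M_n ≈ 215 kN·m

T = A_s f_y = 1300 × 415 = 539500 N = 539.5 kN.
From C = T: a = T/(0.85 f'_c b) = 539500/(0.85 × 28.8 × 500) = 44.08 mm.
M_n = T(d − a/2) = 539.5 kN × (420 − 22.04) mm = 214.70 kN·m.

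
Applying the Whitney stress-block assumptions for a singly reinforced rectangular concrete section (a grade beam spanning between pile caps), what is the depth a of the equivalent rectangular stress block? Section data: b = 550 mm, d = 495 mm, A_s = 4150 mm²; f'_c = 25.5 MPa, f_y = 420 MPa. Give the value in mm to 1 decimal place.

T = A_s f_y = 4150 × 420 = 1743000 N = 1743 kN.
Setting C = 0.85 f'_c a b equal to T: a = 1743000/(0.85 × 25.5 × 550) = 146.2 mm.

a ≈ 146.2 mm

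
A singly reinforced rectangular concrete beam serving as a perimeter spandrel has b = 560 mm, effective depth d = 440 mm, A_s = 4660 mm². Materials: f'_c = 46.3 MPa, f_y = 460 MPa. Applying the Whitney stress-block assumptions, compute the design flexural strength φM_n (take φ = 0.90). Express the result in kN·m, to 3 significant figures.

T = A_s f_y = 4660 × 460 = 2143600 N = 2143.6 kN.
From C = T: a = T/(0.85 f'_c b) = 2143600/(0.85 × 46.3 × 560) = 97.26 mm.
M_n = T(d − a/2) = 2143.6 kN × (440 − 48.63) mm = 838.94 kN·m.
φM_n = 0.90 × 838.94 = 755.05 kN·m.

φM_n ≈ 755 kN·m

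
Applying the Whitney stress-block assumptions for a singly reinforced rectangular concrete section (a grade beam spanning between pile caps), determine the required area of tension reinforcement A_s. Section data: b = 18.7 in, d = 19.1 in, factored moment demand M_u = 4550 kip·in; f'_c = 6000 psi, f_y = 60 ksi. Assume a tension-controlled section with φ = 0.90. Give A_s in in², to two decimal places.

A_s ≈ 4.79 in²

M_n = M_u/φ = 4550/0.90 = 5055.56 kip·in.
From M_n = 0.85 f'_c a b (d − a/2):
a = d − √(d² − 2M_n/(0.85 f'_c b)) = 19.1 − √(19.1² − 2 × 5055.56/(0.85 × 6 × 18.7)) = 3.013 in.
A_s = 0.85 f'_c a b / f_y = 0.85 × 6 × 3.013 × 18.7 / 60 = 4.789 in².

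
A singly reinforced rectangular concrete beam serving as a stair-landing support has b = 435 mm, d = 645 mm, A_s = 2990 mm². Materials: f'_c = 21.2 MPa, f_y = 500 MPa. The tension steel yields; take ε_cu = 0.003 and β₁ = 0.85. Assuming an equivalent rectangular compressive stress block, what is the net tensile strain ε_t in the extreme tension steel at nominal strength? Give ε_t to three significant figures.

a = A_s f_y/(0.85 f'_c b) = 190.72 mm.
β₁ = 0.85, so c = a/β₁ = 190.72/0.85 = 224.38 mm.
From the linear strain diagram with ε_cu = 0.003: ε_t = 0.003 (d − c)/c = 0.003 × (645 − 224.38)/224.38 = 0.00562.
Since ε_t ≥ 0.005, the section is tension-controlled.

ε_t ≈ 0.00562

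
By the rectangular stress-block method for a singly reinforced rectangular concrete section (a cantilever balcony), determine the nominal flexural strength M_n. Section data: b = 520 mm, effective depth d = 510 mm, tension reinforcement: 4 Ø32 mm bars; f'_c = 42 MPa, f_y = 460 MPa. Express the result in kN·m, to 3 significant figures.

A_s = 4 × 804 = 3216 mm².
T = A_s f_y = 3216 × 460 = 1479360 N = 1479.36 kN.
From C = T: a = T/(0.85 f'_c b) = 1479360/(0.85 × 42 × 520) = 79.69 mm.
M_n = T(d − a/2) = 1479.36 kN × (510 − 39.845) mm = 695.53 kN·m.

M_n ≈ 696 kN·m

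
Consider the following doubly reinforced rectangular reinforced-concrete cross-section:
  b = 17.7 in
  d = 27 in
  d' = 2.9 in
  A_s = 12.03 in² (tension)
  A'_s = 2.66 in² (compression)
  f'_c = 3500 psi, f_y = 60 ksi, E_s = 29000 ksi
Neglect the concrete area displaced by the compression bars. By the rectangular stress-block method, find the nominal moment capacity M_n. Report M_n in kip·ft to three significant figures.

Assume both steels yield.
a = (A_s − A'_s) f_y/(0.85 f'_c b) = (12.03 − 2.66) × 60/(0.85 × 3.5 × 17.7) = 10.677 in.
c = a/β₁ = 10.677/0.85 = 12.561 in; ε'_s = 0.003(c − d')/c = 0.0023 ≥ ε_y = 0.0021, so the compression steel yields.
M_n = (A_s − A'_s) f_y (d − a/2) + A'_s f_y (d − d') = 562.2 × (27 − 5.3385) + 159.6 × (27 − 2.9) = 12178.1 + 3846.4 = 16024.5 kip·in = 16024.5/12 = 1335.38 kip·ft.

M_n ≈ 1340 kip·ft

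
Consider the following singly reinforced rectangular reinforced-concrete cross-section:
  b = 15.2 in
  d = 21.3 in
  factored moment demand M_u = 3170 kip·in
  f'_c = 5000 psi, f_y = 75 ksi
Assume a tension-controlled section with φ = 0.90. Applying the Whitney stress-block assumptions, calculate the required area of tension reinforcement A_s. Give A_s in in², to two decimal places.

M_n = M_u/φ = 3170/0.90 = 3522.22 kip·in.
From M_n = 0.85 f'_c a b (d − a/2):
a = d − √(d² − 2M_n/(0.85 f'_c b)) = 21.3 − √(21.3² − 2 × 3522.22/(0.85 × 5 × 15.2)) = 2.735 in.
A_s = 0.85 f'_c a b / f_y = 0.85 × 5 × 2.735 × 15.2 / 75 = 2.356 in².

A_s ≈ 2.36 in²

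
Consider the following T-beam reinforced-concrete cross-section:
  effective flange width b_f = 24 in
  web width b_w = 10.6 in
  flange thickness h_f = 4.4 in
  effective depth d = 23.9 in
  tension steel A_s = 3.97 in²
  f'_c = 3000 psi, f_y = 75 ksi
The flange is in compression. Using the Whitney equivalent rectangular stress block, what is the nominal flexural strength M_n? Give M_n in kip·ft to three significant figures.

Tension: T = A_s f_y = 3.97 × 75 = 297.75 kips.
Try a within the flange: a = T/(0.85 f'_c b_f) = 297.75/(0.85 × 3 × 24) = 4.865 in.
a = 4.865 > h_f = 4.4 in: the block extends into the web. Split into flange-overhang and web parts.
C_f = 0.85 f'_c (b_f − b_w) h_f = 0.85 × 3 × (24 − 10.6) × 4.4 = 150.3 kips.
Remaining web compression depth: a_w = (T − C_f)/(0.85 f'_c b_w) = (297.75 − 150.3)/(0.85 × 3 × 10.6) = 5.455 in.
M_n = C_f(d − h_f/2) + (T − C_f)(d − a_w/2) = 150.3 × (23.9 − 2.2) + 147.45 × (23.9 − 2.7275) = 3261.5 + 3121.9 = 6383.4 kip·in.
M_n = 6383.4/12 = 531.95 kip·ft.

M_n ≈ 532 kip·ft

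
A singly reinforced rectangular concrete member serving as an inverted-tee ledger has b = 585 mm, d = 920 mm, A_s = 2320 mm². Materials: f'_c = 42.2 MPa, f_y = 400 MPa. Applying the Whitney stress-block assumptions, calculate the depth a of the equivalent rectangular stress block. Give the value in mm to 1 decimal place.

T = A_s f_y = 2320 × 400 = 928000 N = 928 kN.
Setting C = 0.85 f'_c a b equal to T: a = 928000/(0.85 × 42.2 × 585) = 44.2 mm.

a ≈ 44.2 mm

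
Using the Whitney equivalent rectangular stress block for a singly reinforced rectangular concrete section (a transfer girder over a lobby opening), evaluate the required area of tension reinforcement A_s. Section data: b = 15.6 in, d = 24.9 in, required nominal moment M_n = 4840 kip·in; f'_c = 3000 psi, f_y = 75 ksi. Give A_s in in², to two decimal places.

From M_n = 0.85 f'_c a b (d − a/2):
a = d − √(d² − 2M_n/(0.85 f'_c b)) = 24.9 − √(24.9² − 2 × 4840/(0.85 × 3 × 15.6)) = 5.492 in.
A_s = 0.85 f'_c a b / f_y = 0.85 × 3 × 5.492 × 15.6 / 75 = 2.913 in².

A_s ≈ 2.91 in²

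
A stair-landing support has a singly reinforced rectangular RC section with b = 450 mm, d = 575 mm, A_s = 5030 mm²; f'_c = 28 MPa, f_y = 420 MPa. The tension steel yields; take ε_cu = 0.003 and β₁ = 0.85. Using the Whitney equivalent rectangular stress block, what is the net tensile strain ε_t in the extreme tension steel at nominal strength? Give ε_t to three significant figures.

ε_t ≈ 0.00443

a = A_s f_y/(0.85 f'_c b) = 197.25 mm.
β₁ = 0.85, so c = a/β₁ = 197.25/0.85 = 232.06 mm.
From the linear strain diagram with ε_cu = 0.003: ε_t = 0.003 (d − c)/c = 0.003 × (575 − 232.06)/232.06 = 0.00443.
ε_t is between 0.004 and 0.005 — transition zone.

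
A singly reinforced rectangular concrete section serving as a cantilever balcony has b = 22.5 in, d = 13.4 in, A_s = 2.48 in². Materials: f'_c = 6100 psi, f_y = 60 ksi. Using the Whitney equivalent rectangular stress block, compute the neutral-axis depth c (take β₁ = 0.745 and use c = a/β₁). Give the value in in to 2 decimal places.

T = A_s f_y = 2.48 × 60 = 148.8 kips.
a = T/(0.85 f'_c b) = 148.8/(0.85 × 6.1 × 22.5) = 1.2755 in.
With β₁ = 0.745, c = a/β₁ = 1.2755/0.745 = 1.71 in.

c ≈ 1.71 in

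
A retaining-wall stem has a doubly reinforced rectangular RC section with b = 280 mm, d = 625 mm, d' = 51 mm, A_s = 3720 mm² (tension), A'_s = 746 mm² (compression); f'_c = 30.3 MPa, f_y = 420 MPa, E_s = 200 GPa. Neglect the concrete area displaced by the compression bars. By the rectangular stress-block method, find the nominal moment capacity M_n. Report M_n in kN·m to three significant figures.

M_n ≈ 852 kN·m

Assume both tension and compression steel yield.
Net tension couple steel: A_s − A'_s = 2974 mm².
a = (A_s − A'_s) f_y / (0.85 f'_c b) = 1249080/(0.85 × 30.3 × 280) = 173.21 mm.
c = a/β₁ = 173.21/0.834 = 207.69 mm; ε'_s = 0.003(c − d')/c = 0.0023 ≥ f_y/E_s = 0.0021, so compression steel does yield.
M_n = (A_s − A'_s) f_y (d − a/2) + A'_s f_y (d − d') = [1249080 × (625 − 86.605) + 313320 × (625 − 51)] × 10⁻⁶ = 672.50 + 179.85 = 852.35 kN·m.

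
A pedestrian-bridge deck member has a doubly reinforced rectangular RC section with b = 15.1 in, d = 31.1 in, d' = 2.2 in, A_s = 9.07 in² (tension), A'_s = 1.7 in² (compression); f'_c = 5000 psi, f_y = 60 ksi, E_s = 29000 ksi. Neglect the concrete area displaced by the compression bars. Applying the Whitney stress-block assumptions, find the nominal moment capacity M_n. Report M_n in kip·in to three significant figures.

M_n ≈ 15200 kip·in

Assume both steels yield.
a = (A_s − A'_s) f_y/(0.85 f'_c b) = (9.07 − 1.7) × 60/(0.85 × 5 × 15.1) = 6.891 in.
c = a/β₁ = 6.891/0.8 = 8.614 in; ε'_s = 0.003(c − d')/c = 0.0022 ≥ ε_y = 0.0021, so the compression steel yields.
M_n = (A_s − A'_s) f_y (d − a/2) + A'_s f_y (d − d') = 442.2 × (31.1 − 3.4455) + 102 × (31.1 − 2.2) = 12228.8 + 2947.8 = 15176.6 kip·in.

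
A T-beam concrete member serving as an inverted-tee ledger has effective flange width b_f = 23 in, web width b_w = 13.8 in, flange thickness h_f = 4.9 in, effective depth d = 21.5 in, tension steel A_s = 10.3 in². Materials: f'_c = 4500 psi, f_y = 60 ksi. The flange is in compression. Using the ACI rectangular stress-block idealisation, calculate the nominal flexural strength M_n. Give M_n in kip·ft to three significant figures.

M_n ≈ 915 kip·ft

Tension: T = A_s f_y = 10.3 × 60 = 618 kips.
Try a within the flange: a = T/(0.85 f'_c b_f) = 618/(0.85 × 4.5 × 23) = 7.025 in.
a = 7.025 > h_f = 4.9 in: the block extends into the web. Split into flange-overhang and web parts.
C_f = 0.85 f'_c (b_f − b_w) h_f = 0.85 × 4.5 × (23 − 13.8) × 4.9 = 172.4 kips.
Remaining web compression depth: a_w = (T − C_f)/(0.85 f'_c b_w) = (618 − 172.4)/(0.85 × 4.5 × 13.8) = 8.442 in.
M_n = C_f(d − h_f/2) + (T − C_f)(d − a_w/2) = 172.4 × (21.5 − 2.45) + 445.6 × (21.5 − 4.221) = 3284.2 + 7699.5 = 10983.7 kip·in.
M_n = 10983.7/12 = 915.31 kip·ft.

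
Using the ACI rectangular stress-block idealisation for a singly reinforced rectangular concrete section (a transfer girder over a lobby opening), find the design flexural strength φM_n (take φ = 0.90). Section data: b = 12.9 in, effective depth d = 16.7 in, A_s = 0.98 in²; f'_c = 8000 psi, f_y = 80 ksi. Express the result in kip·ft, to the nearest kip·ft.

T = A_s f_y = 0.98 × 80 = 78.4 kips.
a = T/(0.85 f'_c b) = 78.4/(0.85 × 8 × 12.9) = 0.894 in.
M_n = T(d − a/2) = 78.4 × (16.7 − 0.447) = 1274.2 kip·in = 1274.2/12 = 106.18 kip·ft.
φM_n = 0.90 × 106.18 = 95.56 kip·ft.

φM_n ≈ 96 kip·ft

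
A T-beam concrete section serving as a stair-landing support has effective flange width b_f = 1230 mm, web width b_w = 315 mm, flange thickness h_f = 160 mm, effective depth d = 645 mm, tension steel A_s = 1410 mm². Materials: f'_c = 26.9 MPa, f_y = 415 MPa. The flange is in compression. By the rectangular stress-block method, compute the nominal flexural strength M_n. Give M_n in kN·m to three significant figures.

M_n ≈ 371 kN·m

Tension: T = A_s f_y = 1410 × 415 = 585150 N.
Try a within the flange: a = T/(0.85 f'_c b_f) = 585150/(0.85 × 26.9 × 1230) = 20.81 mm.
Since a = 20.81 ≤ h_f = 160 mm, the stress block lies entirely in the flange; analyse as a rectangular beam of width b_f.
M_n = T(d − a/2) = 585150 × (645 − 10.405) = 371.33 × 10⁶ N·mm.
M_n = 371.33 kN·m.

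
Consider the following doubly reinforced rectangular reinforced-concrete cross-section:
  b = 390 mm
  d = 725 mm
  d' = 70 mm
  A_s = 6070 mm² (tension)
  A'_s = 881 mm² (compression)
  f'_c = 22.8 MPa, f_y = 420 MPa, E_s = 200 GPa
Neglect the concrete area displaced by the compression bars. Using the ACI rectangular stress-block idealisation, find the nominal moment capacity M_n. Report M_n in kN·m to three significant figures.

M_n ≈ 1510 kN·m

Assume both tension and compression steel yield.
Net tension couple steel: A_s − A'_s = 5189 mm².
a = (A_s − A'_s) f_y / (0.85 f'_c b) = 2179380/(0.85 × 22.8 × 390) = 288.35 mm.
c = a/β₁ = 288.35/0.85 = 339.24 mm; ε'_s = 0.003(c − d')/c = 0.0024 ≥ f_y/E_s = 0.0021, so compression steel does yield.
M_n = (A_s − A'_s) f_y (d − a/2) + A'_s f_y (d − d') = [2179380 × (725 − 144.175) + 370020 × (725 − 70)] × 10⁻⁶ = 1265.84 + 242.36 = 1508.20 kN·m.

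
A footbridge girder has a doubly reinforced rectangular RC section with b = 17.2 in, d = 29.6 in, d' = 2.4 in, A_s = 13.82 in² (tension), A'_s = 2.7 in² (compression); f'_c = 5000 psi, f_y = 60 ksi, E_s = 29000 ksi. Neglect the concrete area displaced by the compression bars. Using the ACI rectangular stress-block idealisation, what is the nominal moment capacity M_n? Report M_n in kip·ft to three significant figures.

M_n ≈ 1760 kip·ft

Assume both steels yield.
a = (A_s − A'_s) f_y/(0.85 f'_c b) = (13.82 − 2.7) × 60/(0.85 × 5 × 17.2) = 9.127 in.
c = a/β₁ = 9.127/0.8 = 11.409 in; ε'_s = 0.003(c − d')/c = 0.0024 ≥ ε_y = 0.0021, so the compression steel yields.
M_n = (A_s − A'_s) f_y (d − a/2) + A'_s f_y (d − d') = 667.2 × (29.6 − 4.5635) + 162 × (29.6 − 2.4) = 16704.4 + 4406.4 = 21110.8 kip·in = 21110.8/12 = 1759.23 kip·ft.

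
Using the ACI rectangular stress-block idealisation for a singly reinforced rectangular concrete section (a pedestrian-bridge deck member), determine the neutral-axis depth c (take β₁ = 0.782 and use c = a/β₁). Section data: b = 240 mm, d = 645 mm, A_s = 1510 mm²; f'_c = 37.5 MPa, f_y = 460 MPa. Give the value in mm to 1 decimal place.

c ≈ 116.1 mm

T = A_s f_y = 1510 × 460 = 694600 N = 694.6 kN.
Setting C = 0.85 f'_c a b equal to T: a = 694600/(0.85 × 37.5 × 240) = 90.797 mm.
With β₁ = 0.782, c = a/β₁ = 90.797/0.782 = 116.1 mm.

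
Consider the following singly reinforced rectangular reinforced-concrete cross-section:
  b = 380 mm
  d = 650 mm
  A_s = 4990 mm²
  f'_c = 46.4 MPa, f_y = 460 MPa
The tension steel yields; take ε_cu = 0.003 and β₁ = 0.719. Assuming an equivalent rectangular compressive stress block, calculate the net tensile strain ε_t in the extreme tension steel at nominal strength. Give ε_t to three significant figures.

ε_t ≈ 0.00615

a = A_s f_y/(0.85 f'_c b) = 153.16 mm.
β₁ = 0.719, so c = a/β₁ = 153.16/0.719 = 213.02 mm.
From the linear strain diagram with ε_cu = 0.003: ε_t = 0.003 (d − c)/c = 0.003 × (650 − 213.02)/213.02 = 0.00615.
Since ε_t ≥ 0.005, the section is tension-controlled.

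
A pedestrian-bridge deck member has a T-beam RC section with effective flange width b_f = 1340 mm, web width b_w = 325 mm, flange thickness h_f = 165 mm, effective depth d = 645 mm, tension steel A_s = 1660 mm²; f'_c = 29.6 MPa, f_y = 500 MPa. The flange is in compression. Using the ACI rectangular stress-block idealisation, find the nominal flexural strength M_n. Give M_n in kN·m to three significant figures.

M_n ≈ 525 kN·m

Tension: T = A_s f_y = 1660 × 500 = 830000 N.
Try a within the flange: a = T/(0.85 f'_c b_f) = 830000/(0.85 × 29.6 × 1340) = 24.62 mm.
Since a = 24.62 ≤ h_f = 165 mm, the stress block lies entirely in the flange; analyse as a rectangular beam of width b_f.
M_n = T(d − a/2) = 830000 × (645 − 12.31) = 525.13 × 10⁶ N·mm.
M_n = 525.13 kN·m.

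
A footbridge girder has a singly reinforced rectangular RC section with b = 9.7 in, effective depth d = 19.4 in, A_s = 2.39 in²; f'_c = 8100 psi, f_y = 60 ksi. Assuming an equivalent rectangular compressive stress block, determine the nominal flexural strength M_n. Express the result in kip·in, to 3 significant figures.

M_n ≈ 2630 kip·in

T = A_s f_y = 2.39 × 60 = 143.4 kips.
a = T/(0.85 f'_c b) = 143.4/(0.85 × 8.1 × 9.7) = 2.147 in.
M_n = T(d − a/2) = 143.4 × (19.4 − 1.0735) = 2628.0 kip·in.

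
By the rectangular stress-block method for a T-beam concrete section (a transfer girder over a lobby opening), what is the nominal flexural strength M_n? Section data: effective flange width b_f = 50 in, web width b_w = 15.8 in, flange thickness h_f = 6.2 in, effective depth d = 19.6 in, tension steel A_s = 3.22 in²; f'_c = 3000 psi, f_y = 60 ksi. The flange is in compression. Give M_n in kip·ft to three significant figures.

M_n ≈ 303 kip·ft

Tension: T = A_s f_y = 3.22 × 60 = 193.2 kips.
Try a within the flange: a = T/(0.85 f'_c b_f) = 193.2/(0.85 × 3 × 50) = 1.515 in.
Since a = 1.515 ≤ h_f = 6.2 in, the stress block lies entirely in the flange; analyse as a rectangular beam of width b_f.
M_n = T(d − a/2) = 193.2 × (19.6 − 0.7575) = 3640.4 kip·in.
M_n = 3640.4/12 = 303.37 kip·ft.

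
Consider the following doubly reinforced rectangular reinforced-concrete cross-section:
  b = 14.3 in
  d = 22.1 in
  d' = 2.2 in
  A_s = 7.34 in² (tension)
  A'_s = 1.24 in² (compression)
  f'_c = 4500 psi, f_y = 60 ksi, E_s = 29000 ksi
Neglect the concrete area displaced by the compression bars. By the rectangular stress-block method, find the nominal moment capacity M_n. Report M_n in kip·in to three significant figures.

Assume both steels yield.
a = (A_s − A'_s) f_y/(0.85 f'_c b) = (7.34 − 1.24) × 60/(0.85 × 4.5 × 14.3) = 6.691 in.
c = a/β₁ = 6.691/0.825 = 8.110 in; ε'_s = 0.003(c − d')/c = 0.0022 ≥ ε_y = 0.0021, so the compression steel yields.
M_n = (A_s − A'_s) f_y (d − a/2) + A'_s f_y (d − d') = 366 × (22.1 − 3.3455) + 74.4 × (22.1 − 2.2) = 6864.1 + 1480.6 = 8344.7 kip·in.

M_n ≈ 8340 kip·in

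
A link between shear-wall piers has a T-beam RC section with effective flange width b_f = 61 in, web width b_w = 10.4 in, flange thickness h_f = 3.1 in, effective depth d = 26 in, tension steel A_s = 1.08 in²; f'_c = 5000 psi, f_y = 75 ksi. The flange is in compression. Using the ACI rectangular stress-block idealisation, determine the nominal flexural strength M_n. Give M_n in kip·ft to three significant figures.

Tension: T = A_s f_y = 1.08 × 75 = 81 kips.
Try a within the flange: a = T/(0.85 f'_c b_f) = 81/(0.85 × 5 × 61) = 0.312 in.
Since a = 0.312 ≤ h_f = 3.1 in, the stress block lies entirely in the flange; analyse as a rectangular beam of width b_f.
M_n = T(d − a/2) = 81 × (26 − 0.156) = 2093.4 kip·in.
M_n = 2093.4/12 = 174.45 kip·ft.

M_n ≈ 174 kip·ft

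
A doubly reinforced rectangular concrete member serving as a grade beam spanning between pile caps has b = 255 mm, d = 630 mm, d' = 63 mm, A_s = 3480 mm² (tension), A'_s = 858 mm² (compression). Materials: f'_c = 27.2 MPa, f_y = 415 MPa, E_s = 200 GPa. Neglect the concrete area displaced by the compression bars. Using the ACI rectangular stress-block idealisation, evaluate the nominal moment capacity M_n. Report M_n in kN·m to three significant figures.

Assume both tension and compression steel yield.
Net tension couple steel: A_s − A'_s = 2622 mm².
a = (A_s − A'_s) f_y / (0.85 f'_c b) = 1088130/(0.85 × 27.2 × 255) = 184.57 mm.
c = a/β₁ = 184.57/0.85 = 217.14 mm; ε'_s = 0.003(c − d')/c = 0.0021 ≥ f_y/E_s = 0.0021, so compression steel does yield.
M_n = (A_s − A'_s) f_y (d − a/2) + A'_s f_y (d − d') = [1088130 × (630 − 92.285) + 356070 × (630 − 63)] × 10⁻⁶ = 585.10 + 201.89 = 786.99 kN·m.

M_n ≈ 787 kN·m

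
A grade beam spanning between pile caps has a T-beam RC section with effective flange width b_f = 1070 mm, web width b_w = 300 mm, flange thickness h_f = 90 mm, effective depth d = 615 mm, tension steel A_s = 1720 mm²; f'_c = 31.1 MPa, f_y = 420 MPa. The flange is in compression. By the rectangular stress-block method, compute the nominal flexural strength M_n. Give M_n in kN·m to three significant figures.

M_n ≈ 435 kN·m

Tension: T = A_s f_y = 1720 × 420 = 722400 N.
Try a within the flange: a = T/(0.85 f'_c b_f) = 722400/(0.85 × 31.1 × 1070) = 25.54 mm.
Since a = 25.54 ≤ h_f = 90 mm, the stress block lies entirely in the flange; analyse as a rectangular beam of width b_f.
M_n = T(d − a/2) = 722400 × (615 − 12.77) = 435.05 × 10⁶ N·mm.
M_n = 435.05 kN·m.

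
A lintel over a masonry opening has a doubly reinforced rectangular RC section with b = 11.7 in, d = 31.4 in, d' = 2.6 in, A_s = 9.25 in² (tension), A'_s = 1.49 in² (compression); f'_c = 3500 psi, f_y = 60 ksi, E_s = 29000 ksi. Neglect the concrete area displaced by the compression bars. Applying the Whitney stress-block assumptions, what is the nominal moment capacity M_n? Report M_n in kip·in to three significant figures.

M_n ≈ 14100 kip·in

Assume both steels yield.
a = (A_s − A'_s) f_y/(0.85 f'_c b) = (9.25 − 1.49) × 60/(0.85 × 3.5 × 11.7) = 13.376 in.
c = a/β₁ = 13.376/0.85 = 15.736 in; ε'_s = 0.003(c − d')/c = 0.0025 ≥ ε_y = 0.0021, so the compression steel yields.
M_n = (A_s − A'_s) f_y (d − a/2) + A'_s f_y (d − d') = 465.6 × (31.4 − 6.688) + 89.4 × (31.4 − 2.6) = 11505.9 + 2574.7 = 14080.6 kip·in.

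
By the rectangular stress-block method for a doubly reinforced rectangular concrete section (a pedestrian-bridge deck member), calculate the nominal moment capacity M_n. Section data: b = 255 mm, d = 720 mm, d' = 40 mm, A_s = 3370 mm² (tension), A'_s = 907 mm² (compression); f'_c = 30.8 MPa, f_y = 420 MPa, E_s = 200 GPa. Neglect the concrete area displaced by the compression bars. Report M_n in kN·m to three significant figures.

Assume both tension and compression steel yield.
Net tension couple steel: A_s − A'_s = 2463 mm².
a = (A_s − A'_s) f_y / (0.85 f'_c b) = 1034460/(0.85 × 30.8 × 255) = 154.95 mm.
c = a/β₁ = 154.95/0.83 = 186.69 mm; ε'_s = 0.003(c − d')/c = 0.0024 ≥ f_y/E_s = 0.0021, so compression steel does yield.
M_n = (A_s − A'_s) f_y (d − a/2) + A'_s f_y (d − d') = [1034460 × (720 − 77.475) + 380940 × (720 − 40)] × 10⁻⁶ = 664.67 + 259.04 = 923.71 kN·m.

M_n ≈ 924 kN·m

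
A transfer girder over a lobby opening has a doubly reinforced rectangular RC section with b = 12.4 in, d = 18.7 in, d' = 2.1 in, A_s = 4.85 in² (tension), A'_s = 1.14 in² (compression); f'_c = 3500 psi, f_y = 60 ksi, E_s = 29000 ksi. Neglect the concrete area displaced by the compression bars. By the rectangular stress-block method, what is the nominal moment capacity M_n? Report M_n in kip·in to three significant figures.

M_n ≈ 4630 kip·in

Assume both steels yield.
a = (A_s − A'_s) f_y/(0.85 f'_c b) = (4.85 − 1.14) × 60/(0.85 × 3.5 × 12.4) = 6.034 in.
c = a/β₁ = 6.034/0.85 = 7.099 in; ε'_s = 0.003(c − d')/c = 0.0021 ≥ ε_y = 0.0021, so the compression steel yields.
M_n = (A_s − A'_s) f_y (d − a/2) + A'_s f_y (d − d') = 222.6 × (18.7 − 3.017) + 68.4 × (18.7 − 2.1) = 3491.0 + 1135.4 = 4626.4 kip·in.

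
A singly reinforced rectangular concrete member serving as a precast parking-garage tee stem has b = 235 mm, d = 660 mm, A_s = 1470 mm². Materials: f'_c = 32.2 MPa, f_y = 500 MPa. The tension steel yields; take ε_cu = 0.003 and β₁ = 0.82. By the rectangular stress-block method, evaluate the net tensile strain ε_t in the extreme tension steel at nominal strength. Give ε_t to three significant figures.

a = A_s f_y/(0.85 f'_c b) = 114.27 mm.
β₁ = 0.82, so c = a/β₁ = 114.27/0.82 = 139.35 mm.
From the linear strain diagram with ε_cu = 0.003: ε_t = 0.003 (d − c)/c = 0.003 × (660 − 139.35)/139.35 = 0.0112.
Since ε_t ≥ 0.005, the section is tension-controlled.

ε_t ≈ 0.0112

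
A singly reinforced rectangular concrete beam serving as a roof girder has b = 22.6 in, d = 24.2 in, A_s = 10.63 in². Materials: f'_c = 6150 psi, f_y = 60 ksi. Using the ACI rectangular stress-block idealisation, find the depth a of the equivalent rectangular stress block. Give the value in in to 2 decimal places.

a ≈ 5.40 in

T = A_s f_y = 10.63 × 60 = 637.8 kips.
a = T/(0.85 f'_c b) = 637.8/(0.85 × 6.15 × 22.6) = 5.40 in.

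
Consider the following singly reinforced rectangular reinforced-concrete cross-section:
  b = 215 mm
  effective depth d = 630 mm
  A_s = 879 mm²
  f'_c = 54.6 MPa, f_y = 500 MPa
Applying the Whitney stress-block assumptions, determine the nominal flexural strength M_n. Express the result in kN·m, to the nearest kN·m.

M_n ≈ 267 kN·m

T = A_s f_y = 879 × 500 = 439500 N = 439.5 kN.
From C = T: a = T/(0.85 f'_c b) = 439500/(0.85 × 54.6 × 215) = 44.05 mm.
M_n = T(d − a/2) = 439.5 kN × (630 − 22.025) mm = 267.21 kN·m.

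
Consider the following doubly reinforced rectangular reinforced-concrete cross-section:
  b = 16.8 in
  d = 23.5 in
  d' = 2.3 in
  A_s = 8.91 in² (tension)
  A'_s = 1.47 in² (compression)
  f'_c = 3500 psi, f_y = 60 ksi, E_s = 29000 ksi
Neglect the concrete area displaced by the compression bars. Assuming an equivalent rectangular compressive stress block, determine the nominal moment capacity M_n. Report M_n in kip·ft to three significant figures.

M_n ≈ 864 kip·ft

Assume both steels yield.
a = (A_s − A'_s) f_y/(0.85 f'_c b) = (8.91 − 1.47) × 60/(0.85 × 3.5 × 16.8) = 8.932 in.
c = a/β₁ = 8.932/0.85 = 10.508 in; ε'_s = 0.003(c − d')/c = 0.0023 ≥ ε_y = 0.0021, so the compression steel yields.
M_n = (A_s − A'_s) f_y (d − a/2) + A'_s f_y (d − d') = 446.4 × (23.5 − 4.466) + 88.2 × (23.5 − 2.3) = 8496.8 + 1869.8 = 10366.6 kip·in = 10366.6/12 = 863.88 kip·ft.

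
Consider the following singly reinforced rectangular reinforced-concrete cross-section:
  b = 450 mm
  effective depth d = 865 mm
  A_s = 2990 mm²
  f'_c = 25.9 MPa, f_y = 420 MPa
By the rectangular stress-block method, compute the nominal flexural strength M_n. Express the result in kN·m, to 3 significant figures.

T = A_s f_y = 2990 × 420 = 1255800 N = 1255.8 kN.
From C = T: a = T/(0.85 f'_c b) = 1255800/(0.85 × 25.9 × 450) = 126.76 mm.
M_n = T(d − a/2) = 1255.8 kN × (865 − 63.38) mm = 1006.67 kN·m.

M_n ≈ 1010 kN·m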